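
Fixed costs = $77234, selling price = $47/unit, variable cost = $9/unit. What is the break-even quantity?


Formula: BEQ = Fixed Costs / (Price - Variable Cost)
Contribution margin = $47 - $9 = $38/unit
BEQ = ceil($77234 / $38/unit) = ceil(2032.47) = 2033 units

2033 units


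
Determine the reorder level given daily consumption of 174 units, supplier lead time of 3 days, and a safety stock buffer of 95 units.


Formula: ROP = (Daily Demand * Lead Time) + Safety Stock
Demand during lead time = 174 * 3 = 522 units
ROP = 522 + 95 = 617 units

617 units


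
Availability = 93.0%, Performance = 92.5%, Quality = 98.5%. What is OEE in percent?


Formula: OEE = Availability * Performance * Quality / 10000
A * P = 93.0% * 92.5% / 100 = 86.03%
OEE = 86.03% * 98.5% / 100 = 84.7%

84.7%


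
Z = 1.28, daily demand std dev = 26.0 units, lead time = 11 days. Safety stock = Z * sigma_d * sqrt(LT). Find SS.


Formula: SS = z * sigma_d * sqrt(LT)
sqrt(LT) = sqrt(11) = 3.3166
SS = 1.28 * 26.0 * 3.3166
SS = 110.4 units

110.4 units


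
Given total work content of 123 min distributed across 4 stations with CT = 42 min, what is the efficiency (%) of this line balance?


Formula: Efficiency = Sum of Task Times / (N_stations * CT) * 100
Total station capacity = 4 stations * 42 min = 168 min
Efficiency = 123 / 168 * 100 = 73.2%

73.2%


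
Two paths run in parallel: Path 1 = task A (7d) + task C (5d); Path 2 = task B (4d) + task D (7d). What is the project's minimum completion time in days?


Path 1 = 7 + 5 = 12 days
Path 2 = 4 + 7 = 11 days
Duration = max(12, 11) = 12 days

12 days


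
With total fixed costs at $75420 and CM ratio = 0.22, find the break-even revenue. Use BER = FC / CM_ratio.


Formula: BER = Fixed Costs / Contribution Margin Ratio
BER = $75420 / 0.22
BER = $342818.18 (to the nearest cent)

$342818.18


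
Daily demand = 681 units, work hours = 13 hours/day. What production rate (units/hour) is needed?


Formula: Production Rate = Daily Demand / Available Hours
Rate = 681 units/day / 13 hours/day
Rate = 52.4 units/hour

52.4 units/hour


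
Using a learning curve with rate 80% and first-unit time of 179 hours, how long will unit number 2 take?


Formula: T_n = T_1 * (learning_rate)^(log2(n)) where learning_rate = rate/100
Doublings = log2(2) = 1
T_n = 179 * 0.8^1
T_n = 179 * 0.8 = 143.2 hours

143.2 hours


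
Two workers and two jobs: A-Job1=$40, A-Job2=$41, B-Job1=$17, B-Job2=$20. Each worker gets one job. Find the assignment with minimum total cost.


Option 1: A->1 + B->2 = $40 + $20 = $60
Option 2: A->2 + B->1 = $41 + $17 = $58
Min cost = min($60, $58) = $58

$58


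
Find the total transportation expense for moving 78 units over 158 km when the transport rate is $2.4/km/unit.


TC = dist * cost * units = 158 * 2.4 * 78 = $29577.60

$29577.60


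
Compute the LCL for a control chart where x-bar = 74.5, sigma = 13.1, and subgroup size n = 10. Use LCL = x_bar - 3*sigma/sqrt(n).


LCL = 74.5 - 3 * 13.1 / sqrt(10)

62.07


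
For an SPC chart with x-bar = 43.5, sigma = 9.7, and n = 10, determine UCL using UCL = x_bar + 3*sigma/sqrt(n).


UCL = 43.5 + 3 * 9.7 / sqrt(10)

52.7


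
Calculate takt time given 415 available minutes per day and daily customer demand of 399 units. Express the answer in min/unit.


Formula: Takt Time = Available Production Time / Customer Demand
Takt = 415 min/day / 399 units/day
Takt = 1.04 min/unit

1.04 min/unit


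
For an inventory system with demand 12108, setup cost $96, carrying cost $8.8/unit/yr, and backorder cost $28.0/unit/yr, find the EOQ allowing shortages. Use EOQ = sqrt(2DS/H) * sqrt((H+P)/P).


Formula: EOQ* = sqrt(2DS/H) * sqrt((H+P)/P)
Base EOQ = sqrt(2*12108*96/8.8) = 513.98 units
Correction = sqrt((8.8+28.0)/28.0) = 1.14642
EOQ* = 513.98 * 1.14642 = 589.2 units

589.2 units


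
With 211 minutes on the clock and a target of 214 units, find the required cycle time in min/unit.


Formula: CT = Available Time / Number of Units
CT = 211 min / 214 units
CT = 0.99 min/unit

0.99 min/unit


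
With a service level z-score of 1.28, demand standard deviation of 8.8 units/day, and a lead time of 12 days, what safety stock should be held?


Formula: SS = z * sigma_d * sqrt(LT)
sqrt(LT) = sqrt(12) = 3.4641
SS = 1.28 * 8.8 * 3.4641
SS = 39.0 units

39.0 units


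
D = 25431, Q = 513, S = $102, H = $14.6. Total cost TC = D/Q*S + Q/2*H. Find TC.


TC = 25431/513 * 102 + 513/2 * 14.6

$8801.36


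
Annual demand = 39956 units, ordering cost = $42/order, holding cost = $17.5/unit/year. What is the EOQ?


Formula: EOQ = sqrt(2 * D * S / H)
Numerator: 2 * 39956 * 42 = 3356304
2DS/H = 3356304 / 17.5 = 191788.8
EOQ = sqrt(191788.8) = 437.9 units

437.9 units


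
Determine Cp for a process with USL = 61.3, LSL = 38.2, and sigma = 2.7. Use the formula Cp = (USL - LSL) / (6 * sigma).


Cp = (61.3 - 38.2) / (6 * 2.7)

1.43


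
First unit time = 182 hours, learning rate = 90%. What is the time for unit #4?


Formula: T_n = T_1 * (learning_rate)^(log2(n)) where learning_rate = rate/100
Doublings = log2(4) = 2
T_n = 182 * 0.9^2
T_n = 182 * 0.81 = 147.4 hours

147.4 hours


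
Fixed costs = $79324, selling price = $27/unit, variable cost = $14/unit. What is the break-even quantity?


Formula: BEQ = Fixed Costs / (Price - Variable Cost)
Contribution margin = $27 - $14 = $13/unit
BEQ = ceil($79324 / $13/unit) = ceil(6101.85) = 6102 units

6102 units


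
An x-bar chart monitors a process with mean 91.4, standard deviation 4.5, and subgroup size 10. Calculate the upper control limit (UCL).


UCL = 91.4 + 3 * 4.5 / sqrt(10)

95.67


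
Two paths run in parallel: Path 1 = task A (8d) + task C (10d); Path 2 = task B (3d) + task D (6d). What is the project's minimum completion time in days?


Path 1 = 8 + 10 = 18 days
Path 2 = 3 + 6 = 9 days
Duration = max(18, 9) = 18 days

18 days


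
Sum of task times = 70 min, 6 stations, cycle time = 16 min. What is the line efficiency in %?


Formula: Efficiency = Sum of Task Times / (N_stations * CT) * 100
Total station capacity = 6 stations * 16 min = 96 min
Efficiency = 70 / 96 * 100 = 72.9%

72.9%


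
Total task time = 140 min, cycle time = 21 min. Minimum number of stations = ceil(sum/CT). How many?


Formula: N_min = ceil(Sum of Task Times / Cycle Time)
N_min = ceil(140 min / 21 min) = ceil(6.6667)
N_min = 7 stations

7


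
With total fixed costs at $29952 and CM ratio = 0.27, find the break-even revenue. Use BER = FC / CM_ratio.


Formula: BER = Fixed Costs / Contribution Margin Ratio
BER = $29952 / 0.27
BER = $110933.33 (to the nearest cent)

$110933.33


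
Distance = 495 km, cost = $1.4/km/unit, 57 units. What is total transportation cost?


TC = dist * cost * units = 495 * 1.4 * 57 = $39501.00

$39501.00


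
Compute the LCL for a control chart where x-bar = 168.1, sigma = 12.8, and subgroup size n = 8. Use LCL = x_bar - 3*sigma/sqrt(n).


LCL = 168.1 - 3 * 12.8 / sqrt(8)

154.52


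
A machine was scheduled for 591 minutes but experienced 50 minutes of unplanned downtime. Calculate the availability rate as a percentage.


Formula: Availability = (Planned Time - Downtime) / Planned Time * 100
Uptime = 591 - 50 = 541 min
Availability = 541 / 591 * 100 = 91.5%

91.5%


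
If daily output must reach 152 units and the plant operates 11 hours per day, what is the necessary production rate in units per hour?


Formula: Production Rate = Daily Demand / Available Hours
Rate = 152 units/day / 11 hours/day
Rate = 13.8 units/hour

13.8 units/hour


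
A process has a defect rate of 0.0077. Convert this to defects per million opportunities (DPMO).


DPMO = defect_rate * 1000000 = 0.0077 * 1000000

7700


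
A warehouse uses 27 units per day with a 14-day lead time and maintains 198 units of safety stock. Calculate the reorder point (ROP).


Formula: ROP = (Daily Demand * Lead Time) + Safety Stock
Demand during lead time = 27 * 14 = 378 units
ROP = 378 + 198 = 576 units

576 units


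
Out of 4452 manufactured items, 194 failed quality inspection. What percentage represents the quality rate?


Formula: Quality Rate = Good Pieces / Total Pieces * 100
Good pieces = 4452 - 194 = 4258
QR = 4258 / 4452 * 100 = 95.6%

95.6%


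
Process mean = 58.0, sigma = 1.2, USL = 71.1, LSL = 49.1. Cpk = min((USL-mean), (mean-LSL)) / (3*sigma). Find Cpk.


Cpu = (71.1 - 58.0) / (3 * 1.2) = 3.64
Cpl = (58.0 - 49.1) / (3 * 1.2) = 2.47
Cpk = min(3.64, 2.47) = 2.47

2.47


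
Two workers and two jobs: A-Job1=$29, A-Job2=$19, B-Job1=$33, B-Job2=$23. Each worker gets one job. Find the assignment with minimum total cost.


Option 1: A->1 + B->2 = $29 + $23 = $52
Option 2: A->2 + B->1 = $19 + $33 = $52
Min cost = min($52, $52) = $52

$52


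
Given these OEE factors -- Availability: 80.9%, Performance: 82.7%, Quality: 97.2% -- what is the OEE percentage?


Formula: OEE = Availability * Performance * Quality / 10000
A * P = 80.9% * 82.7% / 100 = 66.9%
OEE = 66.9% * 97.2% / 100 = 65.0%

65.0%


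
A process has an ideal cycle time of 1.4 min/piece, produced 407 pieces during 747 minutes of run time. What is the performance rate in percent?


Formula: Performance = (Ideal CT * Total Count) / Run Time * 100
Ideal output time = 1.4 * 407 = 569.8 min
Performance = 569.8 / 747 * 100 = 76.3%

76.3%


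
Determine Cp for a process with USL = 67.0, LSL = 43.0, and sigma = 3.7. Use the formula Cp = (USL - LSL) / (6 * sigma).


Cp = (67.0 - 43.0) / (6 * 3.7)

1.08


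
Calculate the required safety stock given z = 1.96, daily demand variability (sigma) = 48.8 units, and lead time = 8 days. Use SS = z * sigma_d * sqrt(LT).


Formula: SS = z * sigma_d * sqrt(LT)
sqrt(LT) = sqrt(8) = 2.8284
SS = 1.96 * 48.8 * 2.8284
SS = 270.5 units

270.5 units


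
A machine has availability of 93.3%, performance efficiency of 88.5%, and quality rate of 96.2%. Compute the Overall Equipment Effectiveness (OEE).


Formula: OEE = Availability * Performance * Quality / 10000
A * P = 93.3% * 88.5% / 100 = 82.57%
OEE = 82.57% * 96.2% / 100 = 79.4%

79.4%


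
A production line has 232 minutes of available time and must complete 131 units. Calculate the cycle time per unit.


Formula: CT = Available Time / Number of Units
CT = 232 min / 131 units
CT = 1.77 min/unit

1.77 min/unit


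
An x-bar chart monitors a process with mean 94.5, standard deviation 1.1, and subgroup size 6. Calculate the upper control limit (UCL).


UCL = 94.5 + 3 * 1.1 / sqrt(6)

95.85


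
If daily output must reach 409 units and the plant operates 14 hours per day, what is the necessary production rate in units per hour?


Formula: Production Rate = Daily Demand / Available Hours
Rate = 409 units/day / 14 hours/day
Rate = 29.2 units/hour

29.2 units/hour


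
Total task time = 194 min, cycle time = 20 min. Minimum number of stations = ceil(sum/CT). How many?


Formula: N_min = ceil(Sum of Task Times / Cycle Time)
N_min = ceil(194 min / 20 min) = ceil(9.7)
N_min = 10 stations

10


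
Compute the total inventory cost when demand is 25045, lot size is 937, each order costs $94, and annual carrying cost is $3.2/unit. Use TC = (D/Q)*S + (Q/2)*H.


TC = 25045/937 * 94 + 937/2 * 3.2

$4011.72


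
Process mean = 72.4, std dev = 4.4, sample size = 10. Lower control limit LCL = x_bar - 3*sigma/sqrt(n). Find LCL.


LCL = 72.4 - 3 * 4.4 / sqrt(10)

68.23


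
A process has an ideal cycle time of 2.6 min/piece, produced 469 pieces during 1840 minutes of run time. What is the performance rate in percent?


Formula: Performance = (Ideal CT * Total Count) / Run Time * 100
Ideal output time = 2.6 * 469 = 1219.4 min
Performance = 1219.4 / 1840 * 100 = 66.3%

66.3%


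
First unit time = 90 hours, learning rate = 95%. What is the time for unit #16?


Formula: T_n = T_1 * (learning_rate)^(log2(n)) where learning_rate = rate/100
Doublings = log2(16) = 4
T_n = 90 * 0.95^4
T_n = 90 * 0.8145 = 73.3 hours

73.3 hours


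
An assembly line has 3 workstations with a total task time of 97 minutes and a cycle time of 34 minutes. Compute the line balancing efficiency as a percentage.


Formula: Efficiency = Sum of Task Times / (N_stations * CT) * 100
Total station capacity = 3 stations * 34 min = 102 min
Efficiency = 97 / 102 * 100 = 95.1%

95.1%


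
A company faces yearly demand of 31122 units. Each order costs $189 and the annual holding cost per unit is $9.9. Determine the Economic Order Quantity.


Formula: EOQ = sqrt(2 * D * S / H)
Numerator: 2 * 31122 * 189 = 11764116
2DS/H = 11764116 / 9.9 = 1188294.5
EOQ = sqrt(1188294.5) = 1090.1 units

1090.1 units


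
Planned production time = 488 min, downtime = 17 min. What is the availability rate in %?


Formula: Availability = (Planned Time - Downtime) / Planned Time * 100
Uptime = 488 - 17 = 471 min
Availability = 471 / 488 * 100 = 96.5%

96.5%


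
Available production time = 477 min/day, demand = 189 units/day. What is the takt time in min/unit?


Formula: Takt Time = Available Production Time / Customer Demand
Takt = 477 min/day / 189 units/day
Takt = 2.52 min/unit

2.52 min/unit


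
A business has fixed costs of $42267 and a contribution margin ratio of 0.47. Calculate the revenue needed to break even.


Formula: BER = Fixed Costs / Contribution Margin Ratio
BER = $42267 / 0.47
BER = $89929.79 (to the nearest cent)

$89929.79


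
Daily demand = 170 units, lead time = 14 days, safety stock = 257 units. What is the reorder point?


Formula: ROP = (Daily Demand * Lead Time) + Safety Stock
Demand during lead time = 170 * 14 = 2380 units
ROP = 2380 + 257 = 2637 units

2637 units


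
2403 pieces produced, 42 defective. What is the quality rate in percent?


Formula: Quality Rate = Good Pieces / Total Pieces * 100
Good pieces = 2403 - 42 = 2361
QR = 2361 / 2403 * 100 = 98.3%

98.3%


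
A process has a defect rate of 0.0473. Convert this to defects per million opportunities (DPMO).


DPMO = defect_rate * 1000000 = 0.0473 * 1000000

47300


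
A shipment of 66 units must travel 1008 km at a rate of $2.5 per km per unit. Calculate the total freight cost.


TC = dist * cost * units = 1008 * 2.5 * 66 = $166320.00

$166320.00


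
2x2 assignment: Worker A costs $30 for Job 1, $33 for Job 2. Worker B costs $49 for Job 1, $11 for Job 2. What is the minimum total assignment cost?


Option 1: A->1 + B->2 = $30 + $11 = $41
Option 2: A->2 + B->1 = $33 + $49 = $82
Min cost = min($41, $82) = $41

$41


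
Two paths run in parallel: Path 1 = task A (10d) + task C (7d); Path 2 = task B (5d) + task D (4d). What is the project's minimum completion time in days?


Path 1 = 10 + 7 = 17 days
Path 2 = 5 + 4 = 9 days
Duration = max(17, 9) = 17 days

17 days


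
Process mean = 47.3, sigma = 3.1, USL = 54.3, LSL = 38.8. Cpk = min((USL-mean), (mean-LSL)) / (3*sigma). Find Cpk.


Cpu = (54.3 - 47.3) / (3 * 3.1) = 0.75
Cpl = (47.3 - 38.8) / (3 * 3.1) = 0.91
Cpk = min(0.75, 0.91) = 0.75

0.75


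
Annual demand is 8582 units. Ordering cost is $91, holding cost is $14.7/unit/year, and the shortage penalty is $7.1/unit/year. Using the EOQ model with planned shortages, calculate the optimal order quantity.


Formula: EOQ* = sqrt(2DS/H) * sqrt((H+P)/P)
Base EOQ = sqrt(2*8582*91/14.7) = 325.97 units
Correction = sqrt((14.7+7.1)/7.1) = 1.75226
EOQ* = 325.97 * 1.75226 = 571.2 units

571.2 units


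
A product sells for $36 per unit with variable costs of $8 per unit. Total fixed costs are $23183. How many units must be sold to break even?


Formula: BEQ = Fixed Costs / (Price - Variable Cost)
Contribution margin = $36 - $8 = $28/unit
BEQ = ceil($23183 / $28/unit) = ceil(827.96) = 828 units

828 units


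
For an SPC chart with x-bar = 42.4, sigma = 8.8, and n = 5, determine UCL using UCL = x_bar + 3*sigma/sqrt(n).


UCL = 42.4 + 3 * 8.8 / sqrt(5)

54.21


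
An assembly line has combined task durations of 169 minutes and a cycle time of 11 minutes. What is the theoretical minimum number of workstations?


Formula: N_min = ceil(Sum of Task Times / Cycle Time)
N_min = ceil(169 min / 11 min) = ceil(15.3636)
N_min = 16 stations

16


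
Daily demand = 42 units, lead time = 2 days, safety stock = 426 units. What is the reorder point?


Formula: ROP = (Daily Demand * Lead Time) + Safety Stock
Demand during lead time = 42 * 2 = 84 units
ROP = 84 + 426 = 510 units

510 units


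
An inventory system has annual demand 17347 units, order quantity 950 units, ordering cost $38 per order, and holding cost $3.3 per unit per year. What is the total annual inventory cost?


TC = 17347/950 * 38 + 950/2 * 3.3

$2261.38


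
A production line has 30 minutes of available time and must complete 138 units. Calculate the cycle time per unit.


Formula: CT = Available Time / Number of Units
CT = 30 min / 138 units
CT = 0.22 min/unit

0.22 min/unit


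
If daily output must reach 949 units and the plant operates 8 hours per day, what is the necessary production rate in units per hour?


Formula: Production Rate = Daily Demand / Available Hours
Rate = 949 units/day / 8 hours/day
Rate = 118.6 units/hour

118.6 units/hour


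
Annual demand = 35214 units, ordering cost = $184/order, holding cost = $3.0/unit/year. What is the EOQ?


Formula: EOQ = sqrt(2 * D * S / H)
Numerator: 2 * 35214 * 184 = 12958752
2DS/H = 12958752 / 3.0 = 4319584.0
EOQ = sqrt(4319584.0) = 2078.4 units

2078.4 units


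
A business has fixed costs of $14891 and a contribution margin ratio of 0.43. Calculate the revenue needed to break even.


Formula: BER = Fixed Costs / Contribution Margin Ratio
BER = $14891 / 0.43
BER = $34630.23 (to the nearest cent)

$34630.23


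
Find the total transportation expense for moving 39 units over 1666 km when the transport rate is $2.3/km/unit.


TC = dist * cost * units = 1666 * 2.3 * 39 = $149440.20

$149440.20


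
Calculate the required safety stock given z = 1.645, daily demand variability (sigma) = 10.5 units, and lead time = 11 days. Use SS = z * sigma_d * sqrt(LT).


Formula: SS = z * sigma_d * sqrt(LT)
sqrt(LT) = sqrt(11) = 3.3166
SS = 1.645 * 10.5 * 3.3166
SS = 57.3 units

57.3 units


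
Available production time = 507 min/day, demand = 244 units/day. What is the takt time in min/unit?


Formula: Takt Time = Available Production Time / Customer Demand
Takt = 507 min/day / 244 units/day
Takt = 2.08 min/unit

2.08 min/unit


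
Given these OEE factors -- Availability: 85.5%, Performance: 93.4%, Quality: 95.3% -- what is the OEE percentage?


Formula: OEE = Availability * Performance * Quality / 10000
A * P = 85.5% * 93.4% / 100 = 79.86%
OEE = 79.86% * 95.3% / 100 = 76.1%

76.1%


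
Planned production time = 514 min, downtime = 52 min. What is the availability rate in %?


Formula: Availability = (Planned Time - Downtime) / Planned Time * 100
Uptime = 514 - 52 = 462 min
Availability = 462 / 514 * 100 = 89.9%

89.9%


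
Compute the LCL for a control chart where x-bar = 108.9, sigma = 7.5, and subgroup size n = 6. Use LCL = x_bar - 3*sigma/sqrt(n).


LCL = 108.9 - 3 * 7.5 / sqrt(6)

99.71


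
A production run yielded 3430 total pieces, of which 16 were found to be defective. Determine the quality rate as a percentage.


Formula: Quality Rate = Good Pieces / Total Pieces * 100
Good pieces = 3430 - 16 = 3414
QR = 3414 / 3430 * 100 = 99.5%

99.5%


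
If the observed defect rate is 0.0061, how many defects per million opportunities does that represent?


DPMO = defect_rate * 1000000 = 0.0061 * 1000000

6100


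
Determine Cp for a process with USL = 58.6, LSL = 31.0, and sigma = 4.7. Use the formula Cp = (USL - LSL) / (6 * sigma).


Cp = (58.6 - 31.0) / (6 * 4.7)

0.98


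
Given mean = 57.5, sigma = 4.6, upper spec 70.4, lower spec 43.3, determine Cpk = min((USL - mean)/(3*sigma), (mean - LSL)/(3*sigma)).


Cpu = (70.4 - 57.5) / (3 * 4.6) = 0.93
Cpl = (57.5 - 43.3) / (3 * 4.6) = 1.03
Cpk = min(0.93, 1.03) = 0.93

0.93


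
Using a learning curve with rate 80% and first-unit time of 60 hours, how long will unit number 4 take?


Formula: T_n = T_1 * (learning_rate)^(log2(n)) where learning_rate = rate/100
Doublings = log2(4) = 2
T_n = 60 * 0.8^2
T_n = 60 * 0.64 = 38.4 hours

38.4 hours


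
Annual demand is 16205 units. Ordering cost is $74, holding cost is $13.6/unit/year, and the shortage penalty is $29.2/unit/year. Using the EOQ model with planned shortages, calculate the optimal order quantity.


Formula: EOQ* = sqrt(2DS/H) * sqrt((H+P)/P)
Base EOQ = sqrt(2*16205*74/13.6) = 419.94 units
Correction = sqrt((13.6+29.2)/29.2) = 1.21068
EOQ* = 419.94 * 1.21068 = 508.4 units

508.4 units


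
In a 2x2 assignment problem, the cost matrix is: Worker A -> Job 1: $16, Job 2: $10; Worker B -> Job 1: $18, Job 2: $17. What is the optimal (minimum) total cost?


Option 1: A->1 + B->2 = $16 + $17 = $33
Option 2: A->2 + B->1 = $10 + $18 = $28
Min cost = min($33, $28) = $28

$28


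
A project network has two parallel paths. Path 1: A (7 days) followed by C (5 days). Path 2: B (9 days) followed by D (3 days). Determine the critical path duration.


Path 1 = 7 + 5 = 12 days
Path 2 = 9 + 3 = 12 days
Duration = max(12, 12) = 12 days

12 days


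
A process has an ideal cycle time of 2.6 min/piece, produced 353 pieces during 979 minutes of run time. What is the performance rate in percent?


Formula: Performance = (Ideal CT * Total Count) / Run Time * 100
Ideal output time = 2.6 * 353 = 917.8 min
Performance = 917.8 / 979 * 100 = 93.7%

93.7%


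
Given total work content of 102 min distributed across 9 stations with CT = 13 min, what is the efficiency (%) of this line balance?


Formula: Efficiency = Sum of Task Times / (N_stations * CT) * 100
Total station capacity = 9 stations * 13 min = 117 min
Efficiency = 102 / 117 * 100 = 87.2%

87.2%


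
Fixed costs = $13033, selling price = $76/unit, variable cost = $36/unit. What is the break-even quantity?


Formula: BEQ = Fixed Costs / (Price - Variable Cost)
Contribution margin = $76 - $36 = $40/unit
BEQ = ceil($13033 / $40/unit) = ceil(325.82) = 326 units

326 units


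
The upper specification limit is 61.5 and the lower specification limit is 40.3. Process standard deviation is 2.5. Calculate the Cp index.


Cp = (61.5 - 40.3) / (6 * 2.5)

1.41


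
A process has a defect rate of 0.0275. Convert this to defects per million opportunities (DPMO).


DPMO = defect_rate * 1000000 = 0.0275 * 1000000

27500


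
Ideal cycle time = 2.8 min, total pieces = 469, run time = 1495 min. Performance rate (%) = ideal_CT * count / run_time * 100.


Formula: Performance = (Ideal CT * Total Count) / Run Time * 100
Ideal output time = 2.8 * 469 = 1313.2 min
Performance = 1313.2 / 1495 * 100 = 87.8%

87.8%


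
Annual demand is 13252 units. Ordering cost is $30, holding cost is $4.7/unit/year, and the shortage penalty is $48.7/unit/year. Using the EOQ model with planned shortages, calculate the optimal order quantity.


Formula: EOQ* = sqrt(2DS/H) * sqrt((H+P)/P)
Base EOQ = sqrt(2*13252*30/4.7) = 411.31 units
Correction = sqrt((4.7+48.7)/48.7) = 1.04714
EOQ* = 411.31 * 1.04714 = 430.7 units

430.7 units


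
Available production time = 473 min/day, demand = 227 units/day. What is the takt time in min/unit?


Formula: Takt Time = Available Production Time / Customer Demand
Takt = 473 min/day / 227 units/day
Takt = 2.08 min/unit

2.08 min/unit


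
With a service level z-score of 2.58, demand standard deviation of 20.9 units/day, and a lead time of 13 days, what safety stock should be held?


Formula: SS = z * sigma_d * sqrt(LT)
sqrt(LT) = sqrt(13) = 3.6056
SS = 2.58 * 20.9 * 3.6056
SS = 194.4 units

194.4 units


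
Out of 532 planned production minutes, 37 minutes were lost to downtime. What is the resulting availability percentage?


Formula: Availability = (Planned Time - Downtime) / Planned Time * 100
Uptime = 532 - 37 = 495 min
Availability = 495 / 532 * 100 = 93.0%

93.0%


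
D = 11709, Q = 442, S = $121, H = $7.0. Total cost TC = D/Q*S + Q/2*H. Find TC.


TC = 11709/442 * 121 + 442/2 * 7.0

$4752.40


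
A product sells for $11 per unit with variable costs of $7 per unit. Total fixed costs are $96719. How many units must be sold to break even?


Formula: BEQ = Fixed Costs / (Price - Variable Cost)
Contribution margin = $11 - $7 = $4/unit
BEQ = ceil($96719 / $4/unit) = ceil(24179.75) = 24180 units

24180 units


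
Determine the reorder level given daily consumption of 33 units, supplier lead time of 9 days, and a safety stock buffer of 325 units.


Formula: ROP = (Daily Demand * Lead Time) + Safety Stock
Demand during lead time = 33 * 9 = 297 units
ROP = 297 + 325 = 622 units

622 units


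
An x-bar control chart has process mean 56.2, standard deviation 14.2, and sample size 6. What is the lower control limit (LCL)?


LCL = 56.2 - 3 * 14.2 / sqrt(6)

38.81


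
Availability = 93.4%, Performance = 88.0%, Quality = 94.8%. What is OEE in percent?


Formula: OEE = Availability * Performance * Quality / 10000
A * P = 93.4% * 88.0% / 100 = 82.19%
OEE = 82.19% * 94.8% / 100 = 77.9%

77.9%


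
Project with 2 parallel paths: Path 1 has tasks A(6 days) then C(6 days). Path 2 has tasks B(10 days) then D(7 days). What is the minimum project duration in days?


Path 1 = 6 + 6 = 12 days
Path 2 = 10 + 7 = 17 days
Duration = max(12, 17) = 17 days

17 days


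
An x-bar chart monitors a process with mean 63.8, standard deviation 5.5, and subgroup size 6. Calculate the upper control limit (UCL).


UCL = 63.8 + 3 * 5.5 / sqrt(6)

70.54


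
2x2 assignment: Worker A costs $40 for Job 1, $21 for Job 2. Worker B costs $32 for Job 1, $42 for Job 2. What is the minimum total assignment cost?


Option 1: A->1 + B->2 = $40 + $42 = $82
Option 2: A->2 + B->1 = $21 + $32 = $53
Min cost = min($82, $53) = $53

$53


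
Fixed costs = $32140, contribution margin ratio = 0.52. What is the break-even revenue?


Formula: BER = Fixed Costs / Contribution Margin Ratio
BER = $32140 / 0.52
BER = $61807.69 (to the nearest cent)

$61807.69


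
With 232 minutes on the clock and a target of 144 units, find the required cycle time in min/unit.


Formula: CT = Available Time / Number of Units
CT = 232 min / 144 units
CT = 1.61 min/unit

1.61 min/unit


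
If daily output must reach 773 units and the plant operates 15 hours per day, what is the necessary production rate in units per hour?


Formula: Production Rate = Daily Demand / Available Hours
Rate = 773 units/day / 15 hours/day
Rate = 51.5 units/hour

51.5 units/hour


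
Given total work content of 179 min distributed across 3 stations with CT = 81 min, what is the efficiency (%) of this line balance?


Formula: Efficiency = Sum of Task Times / (N_stations * CT) * 100
Total station capacity = 3 stations * 81 min = 243 min
Efficiency = 179 / 243 * 100 = 73.7%

73.7%


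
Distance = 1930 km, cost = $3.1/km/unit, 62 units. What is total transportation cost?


TC = dist * cost * units = 1930 * 3.1 * 62 = $370946.00

$370946.00


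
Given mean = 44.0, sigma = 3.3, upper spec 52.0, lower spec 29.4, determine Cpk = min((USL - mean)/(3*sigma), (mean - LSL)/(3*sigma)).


Cpu = (52.0 - 44.0) / (3 * 3.3) = 0.81
Cpl = (44.0 - 29.4) / (3 * 3.3) = 1.47
Cpk = min(0.81, 1.47) = 0.81

0.81


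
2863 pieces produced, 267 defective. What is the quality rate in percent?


Formula: Quality Rate = Good Pieces / Total Pieces * 100
Good pieces = 2863 - 267 = 2596
QR = 2596 / 2863 * 100 = 90.7%

90.7%


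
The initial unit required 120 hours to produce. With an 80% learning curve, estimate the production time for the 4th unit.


Formula: T_n = T_1 * (learning_rate)^(log2(n)) where learning_rate = rate/100
Doublings = log2(4) = 2
T_n = 120 * 0.8^2
T_n = 120 * 0.64 = 76.8 hours

76.8 hours


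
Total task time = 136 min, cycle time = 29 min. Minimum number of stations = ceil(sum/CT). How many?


Formula: N_min = ceil(Sum of Task Times / Cycle Time)
N_min = ceil(136 min / 29 min) = ceil(4.6897)
N_min = 5 stations

5


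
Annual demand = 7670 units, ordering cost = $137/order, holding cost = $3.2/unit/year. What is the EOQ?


Formula: EOQ = sqrt(2 * D * S / H)
Numerator: 2 * 7670 * 137 = 2101580
2DS/H = 2101580 / 3.2 = 656743.8
EOQ = sqrt(656743.8) = 810.4 units

810.4 units


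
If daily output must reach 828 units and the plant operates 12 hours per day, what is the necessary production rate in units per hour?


Formula: Production Rate = Daily Demand / Available Hours
Rate = 828 units/day / 12 hours/day
Rate = 69.0 units/hour

69.0 units/hour


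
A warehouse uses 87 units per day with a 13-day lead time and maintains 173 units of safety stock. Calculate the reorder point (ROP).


Formula: ROP = (Daily Demand * Lead Time) + Safety Stock
Demand during lead time = 87 * 13 = 1131 units
ROP = 1131 + 173 = 1304 units

1304 units


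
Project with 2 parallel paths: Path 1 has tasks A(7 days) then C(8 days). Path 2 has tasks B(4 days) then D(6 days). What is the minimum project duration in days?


Path 1 = 7 + 8 = 15 days
Path 2 = 4 + 6 = 10 days
Duration = max(15, 10) = 15 days

15 days


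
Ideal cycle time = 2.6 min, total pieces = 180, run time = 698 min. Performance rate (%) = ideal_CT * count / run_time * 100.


Formula: Performance = (Ideal CT * Total Count) / Run Time * 100
Ideal output time = 2.6 * 180 = 468.0 min
Performance = 468.0 / 698 * 100 = 67.0%

67.0%


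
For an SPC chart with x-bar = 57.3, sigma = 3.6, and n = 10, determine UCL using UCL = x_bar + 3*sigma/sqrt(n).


UCL = 57.3 + 3 * 3.6 / sqrt(10)

60.72


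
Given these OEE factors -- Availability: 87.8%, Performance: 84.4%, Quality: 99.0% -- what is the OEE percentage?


Formula: OEE = Availability * Performance * Quality / 10000
A * P = 87.8% * 84.4% / 100 = 74.1%
OEE = 74.1% * 99.0% / 100 = 73.4%

73.4%


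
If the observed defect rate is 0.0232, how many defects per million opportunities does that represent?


DPMO = defect_rate * 1000000 = 0.0232 * 1000000

23200


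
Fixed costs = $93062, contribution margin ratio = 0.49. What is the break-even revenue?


Formula: BER = Fixed Costs / Contribution Margin Ratio
BER = $93062 / 0.49
BER = $189922.45 (to the nearest cent)

$189922.45


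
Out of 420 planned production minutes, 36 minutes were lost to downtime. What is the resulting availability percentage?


Formula: Availability = (Planned Time - Downtime) / Planned Time * 100
Uptime = 420 - 36 = 384 min
Availability = 384 / 420 * 100 = 91.4%

91.4%


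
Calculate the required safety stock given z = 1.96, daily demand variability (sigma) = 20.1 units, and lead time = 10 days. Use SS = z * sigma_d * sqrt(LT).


Formula: SS = z * sigma_d * sqrt(LT)
sqrt(LT) = sqrt(10) = 3.1623
SS = 1.96 * 20.1 * 3.1623
SS = 124.6 units

124.6 units


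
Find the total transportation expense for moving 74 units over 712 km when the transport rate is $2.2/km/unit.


TC = dist * cost * units = 712 * 2.2 * 74 = $115913.60

$115913.60


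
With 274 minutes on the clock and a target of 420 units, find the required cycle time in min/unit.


Formula: CT = Available Time / Number of Units
CT = 274 min / 420 units
CT = 0.65 min/unit

0.65 min/unit


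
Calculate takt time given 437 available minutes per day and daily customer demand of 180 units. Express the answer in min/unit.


Formula: Takt Time = Available Production Time / Customer Demand
Takt = 437 min/day / 180 units/day
Takt = 2.43 min/unit

2.43 min/unit


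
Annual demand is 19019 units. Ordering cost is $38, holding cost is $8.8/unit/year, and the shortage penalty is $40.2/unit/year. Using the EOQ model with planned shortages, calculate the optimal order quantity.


Formula: EOQ* = sqrt(2DS/H) * sqrt((H+P)/P)
Base EOQ = sqrt(2*19019*38/8.8) = 405.28 units
Correction = sqrt((8.8+40.2)/40.2) = 1.10404
EOQ* = 405.28 * 1.10404 = 447.4 units

447.4 units


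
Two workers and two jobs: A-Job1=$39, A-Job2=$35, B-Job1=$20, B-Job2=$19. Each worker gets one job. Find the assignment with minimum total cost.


Option 1: A->1 + B->2 = $39 + $19 = $58
Option 2: A->2 + B->1 = $35 + $20 = $55
Min cost = min($58, $55) = $55

$55


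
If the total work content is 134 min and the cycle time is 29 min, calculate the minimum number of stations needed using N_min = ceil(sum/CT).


Formula: N_min = ceil(Sum of Task Times / Cycle Time)
N_min = ceil(134 min / 29 min) = ceil(4.6207)
N_min = 5 stations

5


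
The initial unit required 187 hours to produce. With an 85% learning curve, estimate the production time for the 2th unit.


Formula: T_n = T_1 * (learning_rate)^(log2(n)) where learning_rate = rate/100
Doublings = log2(2) = 1
T_n = 187 * 0.85^1
T_n = 187 * 0.85 = 159.0 hours

159.0 hours


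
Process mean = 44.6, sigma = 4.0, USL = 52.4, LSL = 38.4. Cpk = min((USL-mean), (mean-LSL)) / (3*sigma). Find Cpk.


Cpu = (52.4 - 44.6) / (3 * 4.0) = 0.65
Cpl = (44.6 - 38.4) / (3 * 4.0) = 0.52
Cpk = min(0.65, 0.52) = 0.52

0.52


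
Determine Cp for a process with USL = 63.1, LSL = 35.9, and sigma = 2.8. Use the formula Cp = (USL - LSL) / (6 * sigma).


Cp = (63.1 - 35.9) / (6 * 2.8)

1.62


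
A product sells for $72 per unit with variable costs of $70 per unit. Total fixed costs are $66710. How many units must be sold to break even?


Formula: BEQ = Fixed Costs / (Price - Variable Cost)
Contribution margin = $72 - $70 = $2/unit
BEQ = ceil($66710 / $2/unit) = ceil(33355.0) = 33355 units

33355 units


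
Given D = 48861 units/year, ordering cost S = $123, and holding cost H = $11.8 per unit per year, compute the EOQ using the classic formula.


Formula: EOQ = sqrt(2 * D * S / H)
Numerator: 2 * 48861 * 123 = 12019806
2DS/H = 12019806 / 11.8 = 1018627.6
EOQ = sqrt(1018627.6) = 1009.3 units

1009.3 units


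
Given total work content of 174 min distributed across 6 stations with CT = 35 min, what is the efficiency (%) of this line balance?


Formula: Efficiency = Sum of Task Times / (N_stations * CT) * 100
Total station capacity = 6 stations * 35 min = 210 min
Efficiency = 174 / 210 * 100 = 82.9%

82.9%


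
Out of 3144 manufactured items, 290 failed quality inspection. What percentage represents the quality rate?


Formula: Quality Rate = Good Pieces / Total Pieces * 100
Good pieces = 3144 - 290 = 2854
QR = 2854 / 3144 * 100 = 90.8%

90.8%


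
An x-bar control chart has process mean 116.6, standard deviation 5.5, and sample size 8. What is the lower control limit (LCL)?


LCL = 116.6 - 3 * 5.5 / sqrt(8)

110.77


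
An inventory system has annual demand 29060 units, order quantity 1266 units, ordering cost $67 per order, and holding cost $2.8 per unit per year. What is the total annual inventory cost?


TC = 29060/1266 * 67 + 1266/2 * 2.8

$3310.33


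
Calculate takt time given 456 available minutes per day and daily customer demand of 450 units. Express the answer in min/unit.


Formula: Takt Time = Available Production Time / Customer Demand
Takt = 456 min/day / 450 units/day
Takt = 1.01 min/unit

1.01 min/unit


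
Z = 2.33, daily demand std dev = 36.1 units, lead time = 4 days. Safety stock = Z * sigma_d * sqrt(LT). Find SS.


Formula: SS = z * sigma_d * sqrt(LT)
sqrt(LT) = sqrt(4) = 2.0
SS = 2.33 * 36.1 * 2.0
SS = 168.2 units

168.2 units


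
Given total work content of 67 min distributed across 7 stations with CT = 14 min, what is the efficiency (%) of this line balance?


Formula: Efficiency = Sum of Task Times / (N_stations * CT) * 100
Total station capacity = 7 stations * 14 min = 98 min
Efficiency = 67 / 98 * 100 = 68.4%

68.4%


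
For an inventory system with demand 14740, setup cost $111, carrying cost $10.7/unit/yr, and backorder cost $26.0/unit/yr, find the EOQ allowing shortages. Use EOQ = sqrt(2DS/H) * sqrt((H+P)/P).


Formula: EOQ* = sqrt(2DS/H) * sqrt((H+P)/P)
Base EOQ = sqrt(2*14740*111/10.7) = 553.01 units
Correction = sqrt((10.7+26.0)/26.0) = 1.18808
EOQ* = 553.01 * 1.18808 = 657.0 units

657.0 units


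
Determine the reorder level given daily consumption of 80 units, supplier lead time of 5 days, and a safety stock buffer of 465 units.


Formula: ROP = (Daily Demand * Lead Time) + Safety Stock
Demand during lead time = 80 * 5 = 400 units
ROP = 400 + 465 = 865 units

865 units


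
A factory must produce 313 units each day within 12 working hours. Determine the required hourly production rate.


Formula: Production Rate = Daily Demand / Available Hours
Rate = 313 units/day / 12 hours/day
Rate = 26.1 units/hour

26.1 units/hour


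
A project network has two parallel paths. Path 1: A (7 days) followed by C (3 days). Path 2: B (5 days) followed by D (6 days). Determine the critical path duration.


Path 1 = 7 + 3 = 10 days
Path 2 = 5 + 6 = 11 days
Duration = max(10, 11) = 11 days

11 days


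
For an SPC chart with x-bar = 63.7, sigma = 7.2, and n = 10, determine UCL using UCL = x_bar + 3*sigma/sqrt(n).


UCL = 63.7 + 3 * 7.2 / sqrt(10)

70.53


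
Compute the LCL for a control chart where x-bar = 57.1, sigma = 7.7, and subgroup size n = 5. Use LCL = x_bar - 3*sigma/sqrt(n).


LCL = 57.1 - 3 * 7.7 / sqrt(5)

46.77


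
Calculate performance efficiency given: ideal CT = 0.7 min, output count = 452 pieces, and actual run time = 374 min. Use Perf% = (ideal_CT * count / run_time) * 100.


Formula: Performance = (Ideal CT * Total Count) / Run Time * 100
Ideal output time = 0.7 * 452 = 316.4 min
Performance = 316.4 / 374 * 100 = 84.6%

84.6%


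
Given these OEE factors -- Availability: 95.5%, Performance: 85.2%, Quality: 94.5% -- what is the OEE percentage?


Formula: OEE = Availability * Performance * Quality / 10000
A * P = 95.5% * 85.2% / 100 = 81.37%
OEE = 81.37% * 94.5% / 100 = 76.9%

76.9%


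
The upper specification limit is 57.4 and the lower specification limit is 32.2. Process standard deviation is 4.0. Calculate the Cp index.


Cp = (57.4 - 32.2) / (6 * 4.0)

1.05


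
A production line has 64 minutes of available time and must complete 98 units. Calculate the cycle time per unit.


Formula: CT = Available Time / Number of Units
CT = 64 min / 98 units
CT = 0.65 min/unit

0.65 min/unit


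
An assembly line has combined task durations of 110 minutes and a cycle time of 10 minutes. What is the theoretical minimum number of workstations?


Formula: N_min = ceil(Sum of Task Times / Cycle Time)
N_min = ceil(110 min / 10 min) = ceil(11.0)
N_min = 11 stations

11


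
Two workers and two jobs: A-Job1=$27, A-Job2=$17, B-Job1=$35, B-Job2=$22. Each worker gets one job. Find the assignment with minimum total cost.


Option 1: A->1 + B->2 = $27 + $22 = $49
Option 2: A->2 + B->1 = $17 + $35 = $52
Min cost = min($49, $52) = $49

$49


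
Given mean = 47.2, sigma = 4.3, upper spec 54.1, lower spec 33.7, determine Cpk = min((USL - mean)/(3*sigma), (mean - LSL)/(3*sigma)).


Cpu = (54.1 - 47.2) / (3 * 4.3) = 0.53
Cpl = (47.2 - 33.7) / (3 * 4.3) = 1.05
Cpk = min(0.53, 1.05) = 0.53

0.53


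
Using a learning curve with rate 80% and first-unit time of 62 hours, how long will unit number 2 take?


Formula: T_n = T_1 * (learning_rate)^(log2(n)) where learning_rate = rate/100
Doublings = log2(2) = 1
T_n = 62 * 0.8^1
T_n = 62 * 0.8 = 49.6 hours

49.6 hours


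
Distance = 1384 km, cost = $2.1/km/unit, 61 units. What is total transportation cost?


TC = dist * cost * units = 1384 * 2.1 * 61 = $177290.40

$177290.40


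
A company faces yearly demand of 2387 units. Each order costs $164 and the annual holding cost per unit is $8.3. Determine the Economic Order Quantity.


Formula: EOQ = sqrt(2 * D * S / H)
Numerator: 2 * 2387 * 164 = 782936
2DS/H = 782936 / 8.3 = 94329.6
EOQ = sqrt(94329.6) = 307.1 units

307.1 units
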